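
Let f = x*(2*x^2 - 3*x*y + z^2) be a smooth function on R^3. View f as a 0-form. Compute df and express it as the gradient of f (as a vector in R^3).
df = (6*x^2 - 6*x*y + z^2) dx + (-3*x^2) dy + (2*x*z) dz; grad f = (6*x^2 - 6*x*y + z^2, -3*x^2, 2*x*z)

For a 0-form f, d f = (∂f/∂x) dx + (∂f/∂y) dy + (∂f/∂z) dz. The components of the vector representation are exactly the entries of grad f in Cartesian coordinates:
  ∂f/∂x = 6*x^2 - 6*x*y + z^2
  ∂f/∂y = -3*x^2
  ∂f/∂z = 2*x*z.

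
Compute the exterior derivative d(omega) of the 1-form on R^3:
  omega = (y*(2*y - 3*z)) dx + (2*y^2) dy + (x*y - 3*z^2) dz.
d(omega) = (-4*y + 3*z) dx ∧ dy + (4*y) dx ∧ dz + (x) dy ∧ dz

For a 1-form omega = sum_i f_i dx_i, the exterior derivative is
  d(omega) = sum_{i < j} (∂f_j/∂x_i - ∂f_i/∂x_j) dx_i ∧ dx_j.
  coefficient of dx ∧ dy: ∂f_2/∂x - ∂f_1/∂y = ∂(2*y^2)/∂x - ∂(y*(2*y - 3*z))/∂y = -4*y + 3*z
  coefficient of dx ∧ dz: ∂f_3/∂x - ∂f_1/∂z = ∂(x*y - 3*z^2)/∂x - ∂(y*(2*y - 3*z))/∂z = 4*y
  coefficient of dy ∧ dz: ∂f_3/∂y - ∂f_2/∂z = ∂(x*y - 3*z^2)/∂y - ∂(2*y^2)/∂z = x
Assembling: d(omega) = (-4*y + 3*z) dx ∧ dy + (4*y) dx ∧ dz + (x) dy ∧ dz.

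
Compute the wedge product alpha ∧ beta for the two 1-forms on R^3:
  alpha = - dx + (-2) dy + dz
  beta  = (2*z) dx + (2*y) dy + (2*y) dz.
alpha ∧ beta = (-2*y + 4*z) dx ∧ dy + (-2*y - 2*z) dx ∧ dz + (-6*y) dy ∧ dz

Distribute the wedge, using dx_i ∧ dx_j = -dx_j ∧ dx_i and dx_i ∧ dx_i = 0. For each pair (i, j) with i < j, the coefficient of dx_i ∧ dx_j in alpha ∧ beta is (alpha_i * beta_j - alpha_j * beta_i). Collecting: alpha ∧ beta = (-2*y + 4*z) dx ∧ dy + (-2*y - 2*z) dx ∧ dz + (-6*y) dy ∧ dz.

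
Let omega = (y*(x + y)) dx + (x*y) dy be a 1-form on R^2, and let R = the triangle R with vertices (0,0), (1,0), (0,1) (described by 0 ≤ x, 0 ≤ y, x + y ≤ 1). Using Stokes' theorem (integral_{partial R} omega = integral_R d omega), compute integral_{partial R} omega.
integral_(partial R) omega = -1/3

Stokes: integral_partial_R omega = integral_R d omega with d omega = (∂Q/∂x - ∂P/∂y) dx ∧ dy.
  ∂Q/∂x = y
  ∂P/∂y = x + 2*y
  integrand = ∂Q/∂x - ∂P/∂y = -x - y.
Integrating over R: integral_0^1 integral_0^{1-x} (-x - y) dy dx = -1/3.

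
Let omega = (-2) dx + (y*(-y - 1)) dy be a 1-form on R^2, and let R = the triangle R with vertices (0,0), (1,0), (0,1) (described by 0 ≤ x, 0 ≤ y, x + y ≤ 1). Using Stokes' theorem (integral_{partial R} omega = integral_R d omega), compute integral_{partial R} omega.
integral_(partial R) omega = 0

Stokes: integral_partial_R omega = integral_R d omega with d omega = (∂Q/∂x - ∂P/∂y) dx ∧ dy.
  ∂Q/∂x = 0
  ∂P/∂y = 0
  integrand = ∂Q/∂x - ∂P/∂y = 0.
Integrating over R: integral_0^1 integral_0^{1-x} (0) dy dx = 0.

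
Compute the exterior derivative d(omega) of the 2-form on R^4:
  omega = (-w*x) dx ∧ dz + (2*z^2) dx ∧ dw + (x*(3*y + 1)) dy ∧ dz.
d(omega) = (-x - 4*z) dx ∧ dz ∧ dw + (3*y + 1) dx ∧ dy ∧ dz

For a 2-form omega = sum_{i<j} g_{ij} dx_i ∧ dx_j, the exterior derivative is
  d(omega) = sum_{i<j} d(g_{ij}) ∧ dx_i ∧ dx_j = sum_{i<j, k} (∂g_{ij}/∂x_k) dx_k ∧ dx_i ∧ dx_j.
Expand each term, using dx_k ∧ dx_i ∧ dx_j = sgn(permutation) dx_{(a)} ∧ dx_{(b)} ∧ dx_{(c)} with (a < b < c) sorted:
  d(-w*x) includes (∂/∂w)(-w*x) dw = (-x) dw, which multiplied by dx ∧ dz gives (-x) dx ∧ dz ∧ dw
  d(2*z^2) includes (∂/∂z)(2*z^2) dz = (4*z) dz, which multiplied by dx ∧ dw gives (-4*z) dx ∧ dz ∧ dw
  d(x*(3*y + 1)) includes (∂/∂x)(x*(3*y + 1)) dx = (3*y + 1) dx, which multiplied by dy ∧ dz gives (3*y + 1) dx ∧ dy ∧ dz
Collecting like 3-forms: d(omega) = (-x - 4*z) dx ∧ dz ∧ dw + (3*y + 1) dx ∧ dy ∧ dz.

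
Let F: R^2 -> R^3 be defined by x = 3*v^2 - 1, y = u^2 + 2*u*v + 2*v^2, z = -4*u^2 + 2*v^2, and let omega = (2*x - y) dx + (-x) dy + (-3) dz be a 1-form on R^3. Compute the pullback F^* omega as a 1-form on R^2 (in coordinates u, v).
F^* omega = (-6*u*v^2 + 26*u - 6*v^3 + 2*v) du + (-6*u^2*v - 18*u*v^2 + 2*u + 12*v^3 - 20*v) dv

Using F^*(f dg) = (f ∘ F) d(g ∘ F), substitute each coordinate x_i by F_i(u, v) in f_i, and replace dx_i by d F_i = (∂F_i/∂u) du + (∂F_i/∂v) dv.
  For the x component: f_1(F) = -u^2 - 2*u*v + 4*v^2 - 2; d F_1 = (0) du + (6*v) dv
  For the y component: f_2(F) = 1 - 3*v^2; d F_2 = (2*u + 2*v) du + (2*u + 4*v) dv
  For the z component: f_3(F) = -3; d F_3 = (-8*u) du + (4*v) dv
Combining and collecting du, dv coefficients:
  coeff of du: -6*u*v^2 + 26*u - 6*v^3 + 2*v
  coeff of dv: -6*u^2*v - 18*u*v^2 + 2*u + 12*v^3 - 20*v
F^* omega = (-6*u*v^2 + 26*u - 6*v^3 + 2*v) du + (-6*u^2*v - 18*u*v^2 + 2*u + 12*v^3 - 20*v) dv.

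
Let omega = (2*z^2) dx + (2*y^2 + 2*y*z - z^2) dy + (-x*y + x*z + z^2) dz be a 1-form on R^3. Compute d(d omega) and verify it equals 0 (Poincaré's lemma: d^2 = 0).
d(d omega) = 0

Step 1: d omega = sum_{i<j} (∂f_j/∂x_i - ∂f_i/∂x_j) dx_i ∧ dx_j:
  coeff of dx ∧ dy: 0
  coeff of dx ∧ dz: -y - 3*z
  coeff of dy ∧ dz: -x - 2*y + 2*z
Step 2: Apply d again to each 2-form coefficient. The only possible 3-form in R^3 is dx ∧ dy ∧ dz, with coefficient
  ∂(coeff of dy∧dz)/∂x - ∂(coeff of dx∧dz)/∂y + ∂(coeff of dx∧dy)/∂z
  = ∂/∂x (-x - 2*y + 2*z) - ∂/∂y (-y - 3*z) + ∂/∂z (0).
Each of these terms simplifies to sums of mixed partials that cancel in pairs. The result is 0 (by equality of mixed partials for smooth functions — Schwarz / Clairaut).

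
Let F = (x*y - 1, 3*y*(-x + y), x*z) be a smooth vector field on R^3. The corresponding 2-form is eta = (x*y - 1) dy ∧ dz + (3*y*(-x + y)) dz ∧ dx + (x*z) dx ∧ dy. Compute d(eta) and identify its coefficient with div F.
d(eta) = (-2*x + 7*y) dx ∧ dy ∧ dz; div F = -2*x + 7*y

For a 2-form in R^3 of the form above, applying d gives a 3-form with coefficient ∂P/∂x + ∂Q/∂y + ∂R/∂z:
  ∂P/∂x = y
  ∂Q/∂y = -3*x + 6*y
  ∂R/∂z = x
Sum = -2*x + 7*y, which is exactly div F.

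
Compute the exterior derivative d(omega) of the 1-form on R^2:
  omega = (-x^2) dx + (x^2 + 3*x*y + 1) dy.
d(omega) = (2*x + 3*y) dx ∧ dy

For a 1-form omega = sum_i f_i dx_i, the exterior derivative is
  d(omega) = sum_{i < j} (∂f_j/∂x_i - ∂f_i/∂x_j) dx_i ∧ dx_j.
  coefficient of dx ∧ dy: ∂f_2/∂x - ∂f_1/∂y = ∂(x^2 + 3*x*y + 1)/∂x - ∂(-x^2)/∂y = 2*x + 3*y
Assembling: d(omega) = (2*x + 3*y) dx ∧ dy.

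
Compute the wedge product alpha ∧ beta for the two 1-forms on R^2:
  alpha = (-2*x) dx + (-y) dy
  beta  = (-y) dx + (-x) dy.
alpha ∧ beta = (2*x^2 - y^2) dx ∧ dy

Distribute the wedge, using dx_i ∧ dx_j = -dx_j ∧ dx_i and dx_i ∧ dx_i = 0. For each pair (i, j) with i < j, the coefficient of dx_i ∧ dx_j in alpha ∧ beta is (alpha_i * beta_j - alpha_j * beta_i). Collecting: alpha ∧ beta = (2*x^2 - y^2) dx ∧ dy.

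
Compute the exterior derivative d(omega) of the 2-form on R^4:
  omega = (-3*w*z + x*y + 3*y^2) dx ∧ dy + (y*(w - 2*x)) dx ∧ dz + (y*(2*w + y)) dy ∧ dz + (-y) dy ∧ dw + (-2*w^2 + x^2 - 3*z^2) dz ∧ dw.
d(omega) = (-4*w + 2*x) dx ∧ dy ∧ dz + (-3*z) dx ∧ dy ∧ dw + (2*x + y) dx ∧ dz ∧ dw + (2*y) dy ∧ dz ∧ dw

For a 2-form omega = sum_{i<j} g_{ij} dx_i ∧ dx_j, the exterior derivative is
  d(omega) = sum_{i<j} d(g_{ij}) ∧ dx_i ∧ dx_j = sum_{i<j, k} (∂g_{ij}/∂x_k) dx_k ∧ dx_i ∧ dx_j.
Expand each term, using dx_k ∧ dx_i ∧ dx_j = sgn(permutation) dx_{(a)} ∧ dx_{(b)} ∧ dx_{(c)} with (a < b < c) sorted:
  d(-3*w*z + x*y + 3*y^2) includes (∂/∂z)(-3*w*z + x*y + 3*y^2) dz = (-3*w) dz, which multiplied by dx ∧ dy gives (-3*w) dx ∧ dy ∧ dz
  d(-3*w*z + x*y + 3*y^2) includes (∂/∂w)(-3*w*z + x*y + 3*y^2) dw = (-3*z) dw, which multiplied by dx ∧ dy gives (-3*z) dx ∧ dy ∧ dw
  d(y*(w - 2*x)) includes (∂/∂y)(y*(w - 2*x)) dy = (w - 2*x) dy, which multiplied by dx ∧ dz gives (-w + 2*x) dx ∧ dy ∧ dz
  d(y*(w - 2*x)) includes (∂/∂w)(y*(w - 2*x)) dw = (y) dw, which multiplied by dx ∧ dz gives (y) dx ∧ dz ∧ dw
  d(y*(2*w + y)) includes (∂/∂w)(y*(2*w + y)) dw = (2*y) dw, which multiplied by dy ∧ dz gives (2*y) dy ∧ dz ∧ dw
  d(-2*w^2 + x^2 - 3*z^2) includes (∂/∂x)(-2*w^2 + x^2 - 3*z^2) dx = (2*x) dx, which multiplied by dz ∧ dw gives (2*x) dx ∧ dz ∧ dw
Collecting like 3-forms: d(omega) = (-4*w + 2*x) dx ∧ dy ∧ dz + (-3*z) dx ∧ dy ∧ dw + (2*x + y) dx ∧ dz ∧ dw + (2*y) dy ∧ dz ∧ dw.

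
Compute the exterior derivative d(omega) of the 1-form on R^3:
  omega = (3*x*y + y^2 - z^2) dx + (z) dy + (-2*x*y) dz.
d(omega) = (-3*x - 2*y) dx ∧ dy + (-2*y + 2*z) dx ∧ dz + (-2*x - 1) dy ∧ dz

For a 1-form omega = sum_i f_i dx_i, the exterior derivative is
  d(omega) = sum_{i < j} (∂f_j/∂x_i - ∂f_i/∂x_j) dx_i ∧ dx_j.
  coefficient of dx ∧ dy: ∂f_2/∂x - ∂f_1/∂y = ∂(z)/∂x - ∂(3*x*y + y^2 - z^2)/∂y = -3*x - 2*y
  coefficient of dx ∧ dz: ∂f_3/∂x - ∂f_1/∂z = ∂(-2*x*y)/∂x - ∂(3*x*y + y^2 - z^2)/∂z = -2*y + 2*z
  coefficient of dy ∧ dz: ∂f_3/∂y - ∂f_2/∂z = ∂(-2*x*y)/∂y - ∂(z)/∂z = -2*x - 1
Assembling: d(omega) = (-3*x - 2*y) dx ∧ dy + (-2*y + 2*z) dx ∧ dz + (-2*x - 1) dy ∧ dz.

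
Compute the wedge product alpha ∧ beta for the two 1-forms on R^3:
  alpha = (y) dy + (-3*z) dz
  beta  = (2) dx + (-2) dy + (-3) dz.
alpha ∧ beta = (-2*y) dx ∧ dy + (-3*y - 6*z) dy ∧ dz + (6*z) dx ∧ dz

Distribute the wedge, using dx_i ∧ dx_j = -dx_j ∧ dx_i and dx_i ∧ dx_i = 0. For each pair (i, j) with i < j, the coefficient of dx_i ∧ dx_j in alpha ∧ beta is (alpha_i * beta_j - alpha_j * beta_i). Collecting: alpha ∧ beta = (-2*y) dx ∧ dy + (-3*y - 6*z) dy ∧ dz + (6*z) dx ∧ dz.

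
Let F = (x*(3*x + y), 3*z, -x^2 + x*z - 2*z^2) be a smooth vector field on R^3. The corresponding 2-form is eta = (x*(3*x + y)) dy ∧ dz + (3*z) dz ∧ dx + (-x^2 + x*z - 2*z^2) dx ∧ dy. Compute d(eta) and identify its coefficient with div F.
d(eta) = (7*x + y - 4*z) dx ∧ dy ∧ dz; div F = 7*x + y - 4*z

For a 2-form in R^3 of the form above, applying d gives a 3-form with coefficient ∂P/∂x + ∂Q/∂y + ∂R/∂z:
  ∂P/∂x = 6*x + y
  ∂Q/∂y = 0
  ∂R/∂z = x - 4*z
Sum = 7*x + y - 4*z, which is exactly div F.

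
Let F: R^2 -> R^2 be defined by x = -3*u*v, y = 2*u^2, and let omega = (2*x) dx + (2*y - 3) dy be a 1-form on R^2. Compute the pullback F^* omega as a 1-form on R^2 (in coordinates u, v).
F^* omega = (2*u*(8*u^2 + 9*v^2 - 6)) du + (18*u^2*v) dv

Using F^*(f dg) = (f ∘ F) d(g ∘ F), substitute each coordinate x_i by F_i(u, v) in f_i, and replace dx_i by d F_i = (∂F_i/∂u) du + (∂F_i/∂v) dv.
  For the x component: f_1(F) = -6*u*v; d F_1 = (-3*v) du + (-3*u) dv
  For the y component: f_2(F) = 4*u^2 - 3; d F_2 = (4*u) du + (0) dv
Combining and collecting du, dv coefficients:
  coeff of du: 2*u*(8*u^2 + 9*v^2 - 6)
  coeff of dv: 18*u^2*v
F^* omega = (2*u*(8*u^2 + 9*v^2 - 6)) du + (18*u^2*v) dv.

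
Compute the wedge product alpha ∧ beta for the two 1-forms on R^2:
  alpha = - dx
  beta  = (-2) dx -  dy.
alpha ∧ beta = (1) dx ∧ dy

Distribute the wedge, using dx_i ∧ dx_j = -dx_j ∧ dx_i and dx_i ∧ dx_i = 0. For each pair (i, j) with i < j, the coefficient of dx_i ∧ dx_j in alpha ∧ beta is (alpha_i * beta_j - alpha_j * beta_i). Collecting: alpha ∧ beta = (1) dx ∧ dy.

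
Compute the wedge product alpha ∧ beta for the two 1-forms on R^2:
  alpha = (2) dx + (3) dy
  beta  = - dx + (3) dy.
alpha ∧ beta = (9) dx ∧ dy

Distribute the wedge, using dx_i ∧ dx_j = -dx_j ∧ dx_i and dx_i ∧ dx_i = 0. For each pair (i, j) with i < j, the coefficient of dx_i ∧ dx_j in alpha ∧ beta is (alpha_i * beta_j - alpha_j * beta_i). Collecting: alpha ∧ beta = (9) dx ∧ dy.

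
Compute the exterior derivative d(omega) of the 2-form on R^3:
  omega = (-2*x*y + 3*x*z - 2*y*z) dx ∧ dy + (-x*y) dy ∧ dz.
d(omega) = (3*x - 3*y) dx ∧ dy ∧ dz

For a 2-form omega = sum_{i<j} g_{ij} dx_i ∧ dx_j, the exterior derivative is
  d(omega) = sum_{i<j} d(g_{ij}) ∧ dx_i ∧ dx_j = sum_{i<j, k} (∂g_{ij}/∂x_k) dx_k ∧ dx_i ∧ dx_j.
Expand each term, using dx_k ∧ dx_i ∧ dx_j = sgn(permutation) dx_{(a)} ∧ dx_{(b)} ∧ dx_{(c)} with (a < b < c) sorted:
  d(-2*x*y + 3*x*z - 2*y*z) includes (∂/∂z)(-2*x*y + 3*x*z - 2*y*z) dz = (3*x - 2*y) dz, which multiplied by dx ∧ dy gives (3*x - 2*y) dx ∧ dy ∧ dz
  d(-x*y) includes (∂/∂x)(-x*y) dx = (-y) dx, which multiplied by dy ∧ dz gives (-y) dx ∧ dy ∧ dz
Collecting like 3-forms: d(omega) = (3*x - 3*y) dx ∧ dy ∧ dz.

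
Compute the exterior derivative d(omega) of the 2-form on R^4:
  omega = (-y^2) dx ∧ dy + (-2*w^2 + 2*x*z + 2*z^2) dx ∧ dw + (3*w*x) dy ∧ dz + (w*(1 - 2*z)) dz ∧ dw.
d(omega) = (-2*x - 4*z) dx ∧ dz ∧ dw + (3*w) dx ∧ dy ∧ dz + (3*x) dy ∧ dz ∧ dw

For a 2-form omega = sum_{i<j} g_{ij} dx_i ∧ dx_j, the exterior derivative is
  d(omega) = sum_{i<j} d(g_{ij}) ∧ dx_i ∧ dx_j = sum_{i<j, k} (∂g_{ij}/∂x_k) dx_k ∧ dx_i ∧ dx_j.
Expand each term, using dx_k ∧ dx_i ∧ dx_j = sgn(permutation) dx_{(a)} ∧ dx_{(b)} ∧ dx_{(c)} with (a < b < c) sorted:
  d(-2*w^2 + 2*x*z + 2*z^2) includes (∂/∂z)(-2*w^2 + 2*x*z + 2*z^2) dz = (2*x + 4*z) dz, which multiplied by dx ∧ dw gives (-2*x - 4*z) dx ∧ dz ∧ dw
  d(3*w*x) includes (∂/∂x)(3*w*x) dx = (3*w) dx, which multiplied by dy ∧ dz gives (3*w) dx ∧ dy ∧ dz
  d(3*w*x) includes (∂/∂w)(3*w*x) dw = (3*x) dw, which multiplied by dy ∧ dz gives (3*x) dy ∧ dz ∧ dw
Collecting like 3-forms: d(omega) = (-2*x - 4*z) dx ∧ dz ∧ dw + (3*w) dx ∧ dy ∧ dz + (3*x) dy ∧ dz ∧ dw.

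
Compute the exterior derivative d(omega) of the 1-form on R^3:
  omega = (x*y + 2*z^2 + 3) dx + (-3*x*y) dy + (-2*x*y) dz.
d(omega) = (-x - 3*y) dx ∧ dy + (-2*y - 4*z) dx ∧ dz + (-2*x) dy ∧ dz

For a 1-form omega = sum_i f_i dx_i, the exterior derivative is
  d(omega) = sum_{i < j} (∂f_j/∂x_i - ∂f_i/∂x_j) dx_i ∧ dx_j.
  coefficient of dx ∧ dy: ∂f_2/∂x - ∂f_1/∂y = ∂(-3*x*y)/∂x - ∂(x*y + 2*z^2 + 3)/∂y = -x - 3*y
  coefficient of dx ∧ dz: ∂f_3/∂x - ∂f_1/∂z = ∂(-2*x*y)/∂x - ∂(x*y + 2*z^2 + 3)/∂z = -2*y - 4*z
  coefficient of dy ∧ dz: ∂f_3/∂y - ∂f_2/∂z = ∂(-2*x*y)/∂y - ∂(-3*x*y)/∂z = -2*x
Assembling: d(omega) = (-x - 3*y) dx ∧ dy + (-2*y - 4*z) dx ∧ dz + (-2*x) dy ∧ dz.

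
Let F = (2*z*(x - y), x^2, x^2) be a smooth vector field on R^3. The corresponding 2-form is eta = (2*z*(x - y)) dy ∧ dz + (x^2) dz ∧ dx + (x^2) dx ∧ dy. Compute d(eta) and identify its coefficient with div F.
d(eta) = (2*z) dx ∧ dy ∧ dz; div F = 2*z

For a 2-form in R^3 of the form above, applying d gives a 3-form with coefficient ∂P/∂x + ∂Q/∂y + ∂R/∂z:
  ∂P/∂x = 2*z
  ∂Q/∂y = 0
  ∂R/∂z = 0
Sum = 2*z, which is exactly div F.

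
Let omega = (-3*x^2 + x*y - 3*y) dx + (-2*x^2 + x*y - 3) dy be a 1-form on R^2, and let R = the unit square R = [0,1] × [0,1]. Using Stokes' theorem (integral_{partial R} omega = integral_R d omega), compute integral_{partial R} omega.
integral_(partial R) omega = 1

Stokes: integral_partial_R omega = integral_R d omega with d omega = (∂Q/∂x - ∂P/∂y) dx ∧ dy.
  ∂Q/∂x = -4*x + y
  ∂P/∂y = x - 3
  integrand = ∂Q/∂x - ∂P/∂y = -5*x + y + 3.
Integrating over R: integral_0^1 integral_0^1 (-5*x + y + 3) dx dy = 1.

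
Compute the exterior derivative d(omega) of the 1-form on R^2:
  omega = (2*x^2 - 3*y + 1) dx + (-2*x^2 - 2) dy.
d(omega) = (3 - 4*x) dx ∧ dy

For a 1-form omega = sum_i f_i dx_i, the exterior derivative is
  d(omega) = sum_{i < j} (∂f_j/∂x_i - ∂f_i/∂x_j) dx_i ∧ dx_j.
  coefficient of dx ∧ dy: ∂f_2/∂x - ∂f_1/∂y = ∂(-2*x^2 - 2)/∂x - ∂(2*x^2 - 3*y + 1)/∂y = 3 - 4*x
Assembling: d(omega) = (3 - 4*x) dx ∧ dy.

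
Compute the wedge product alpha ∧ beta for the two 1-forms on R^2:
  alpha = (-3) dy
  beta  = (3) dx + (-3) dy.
alpha ∧ beta = (9) dx ∧ dy

Distribute the wedge, using dx_i ∧ dx_j = -dx_j ∧ dx_i and dx_i ∧ dx_i = 0. For each pair (i, j) with i < j, the coefficient of dx_i ∧ dx_j in alpha ∧ beta is (alpha_i * beta_j - alpha_j * beta_i). Collecting: alpha ∧ beta = (9) dx ∧ dy.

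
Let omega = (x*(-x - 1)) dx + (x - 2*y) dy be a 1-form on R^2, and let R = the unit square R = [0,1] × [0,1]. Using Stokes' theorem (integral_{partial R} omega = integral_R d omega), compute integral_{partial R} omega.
integral_(partial R) omega = 1

Stokes: integral_partial_R omega = integral_R d omega with d omega = (∂Q/∂x - ∂P/∂y) dx ∧ dy.
  ∂Q/∂x = 1
  ∂P/∂y = 0
  integrand = ∂Q/∂x - ∂P/∂y = 1.
Integrating over R: integral_0^1 integral_0^1 (1) dx dy = 1.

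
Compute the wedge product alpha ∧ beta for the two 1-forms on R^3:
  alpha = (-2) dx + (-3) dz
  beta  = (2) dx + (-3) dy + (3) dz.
alpha ∧ beta = (6) dx ∧ dy + (-9) dy ∧ dz

Distribute the wedge, using dx_i ∧ dx_j = -dx_j ∧ dx_i and dx_i ∧ dx_i = 0. For each pair (i, j) with i < j, the coefficient of dx_i ∧ dx_j in alpha ∧ beta is (alpha_i * beta_j - alpha_j * beta_i). Collecting: alpha ∧ beta = (6) dx ∧ dy + (-9) dy ∧ dz.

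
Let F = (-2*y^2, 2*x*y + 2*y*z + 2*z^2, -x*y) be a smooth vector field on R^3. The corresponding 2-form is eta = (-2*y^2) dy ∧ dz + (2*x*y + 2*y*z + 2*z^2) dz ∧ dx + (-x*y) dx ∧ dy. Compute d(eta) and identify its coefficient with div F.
d(eta) = (2*x + 2*z) dx ∧ dy ∧ dz; div F = 2*x + 2*z

For a 2-form in R^3 of the form above, applying d gives a 3-form with coefficient ∂P/∂x + ∂Q/∂y + ∂R/∂z:
  ∂P/∂x = 0
  ∂Q/∂y = 2*x + 2*z
  ∂R/∂z = 0
Sum = 2*x + 2*z, which is exactly div F.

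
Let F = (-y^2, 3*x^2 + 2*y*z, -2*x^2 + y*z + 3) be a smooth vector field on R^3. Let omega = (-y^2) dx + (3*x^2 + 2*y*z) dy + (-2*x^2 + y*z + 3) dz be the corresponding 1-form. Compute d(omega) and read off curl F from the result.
d(omega) = (-2*y + z) dy ∧ dz + (4*x) dz ∧ dx + (6*x + 2*y) dx ∧ dy; curl F = (-2*y + z, 4*x, 6*x + 2*y)

d omega = sum_{i<j} (∂f_j/∂x_i - ∂f_i/∂x_j) dx_i ∧ dx_j. Under the identification (dy ∧ dz, dz ∧ dx, dx ∧ dy) ↔ (e_x, e_y, e_z), the coefficients are exactly the components of curl F. Compute:
  ∂R/∂y - ∂Q/∂z = (z) - (2*y) = -2*y + z
  ∂P/∂z - ∂R/∂x = (0) - (-4*x) = 4*x
  ∂Q/∂x - ∂P/∂y = (6*x) - (-2*y) = 6*x + 2*y.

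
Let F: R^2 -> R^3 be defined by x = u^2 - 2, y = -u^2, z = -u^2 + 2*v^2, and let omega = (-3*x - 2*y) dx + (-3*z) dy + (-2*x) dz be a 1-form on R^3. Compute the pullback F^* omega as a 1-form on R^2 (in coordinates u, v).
F^* omega = (4*u*(-u^2 + 3*v^2 + 1)) du + (8*v*(2 - u^2)) dv

Using F^*(f dg) = (f ∘ F) d(g ∘ F), substitute each coordinate x_i by F_i(u, v) in f_i, and replace dx_i by d F_i = (∂F_i/∂u) du + (∂F_i/∂v) dv.
  For the x component: f_1(F) = 6 - u^2; d F_1 = (2*u) du + (0) dv
  For the y component: f_2(F) = 3*u^2 - 6*v^2; d F_2 = (-2*u) du + (0) dv
  For the z component: f_3(F) = 4 - 2*u^2; d F_3 = (-2*u) du + (4*v) dv
Combining and collecting du, dv coefficients:
  coeff of du: 4*u*(-u^2 + 3*v^2 + 1)
  coeff of dv: 8*v*(2 - u^2)
F^* omega = (4*u*(-u^2 + 3*v^2 + 1)) du + (8*v*(2 - u^2)) dv.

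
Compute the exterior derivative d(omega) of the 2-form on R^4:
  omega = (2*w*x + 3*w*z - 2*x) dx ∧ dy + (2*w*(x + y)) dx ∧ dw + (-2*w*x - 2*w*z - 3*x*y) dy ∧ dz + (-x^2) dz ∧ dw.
d(omega) = (w - 3*y) dx ∧ dy ∧ dz + (-2*w + 2*x + 3*z) dx ∧ dy ∧ dw + (-2*x - 2*z) dy ∧ dz ∧ dw + (-2*x) dx ∧ dz ∧ dw

For a 2-form omega = sum_{i<j} g_{ij} dx_i ∧ dx_j, the exterior derivative is
  d(omega) = sum_{i<j} d(g_{ij}) ∧ dx_i ∧ dx_j = sum_{i<j, k} (∂g_{ij}/∂x_k) dx_k ∧ dx_i ∧ dx_j.
Expand each term, using dx_k ∧ dx_i ∧ dx_j = sgn(permutation) dx_{(a)} ∧ dx_{(b)} ∧ dx_{(c)} with (a < b < c) sorted:
  d(2*w*x + 3*w*z - 2*x) includes (∂/∂z)(2*w*x + 3*w*z - 2*x) dz = (3*w) dz, which multiplied by dx ∧ dy gives (3*w) dx ∧ dy ∧ dz
  d(2*w*x + 3*w*z - 2*x) includes (∂/∂w)(2*w*x + 3*w*z - 2*x) dw = (2*x + 3*z) dw, which multiplied by dx ∧ dy gives (2*x + 3*z) dx ∧ dy ∧ dw
  d(2*w*(x + y)) includes (∂/∂y)(2*w*(x + y)) dy = (2*w) dy, which multiplied by dx ∧ dw gives (-2*w) dx ∧ dy ∧ dw
  d(-2*w*x - 2*w*z - 3*x*y) includes (∂/∂x)(-2*w*x - 2*w*z - 3*x*y) dx = (-2*w - 3*y) dx, which multiplied by dy ∧ dz gives (-2*w - 3*y) dx ∧ dy ∧ dz
  d(-2*w*x - 2*w*z - 3*x*y) includes (∂/∂w)(-2*w*x - 2*w*z - 3*x*y) dw = (-2*x - 2*z) dw, which multiplied by dy ∧ dz gives (-2*x - 2*z) dy ∧ dz ∧ dw
  d(-x^2) includes (∂/∂x)(-x^2) dx = (-2*x) dx, which multiplied by dz ∧ dw gives (-2*x) dx ∧ dz ∧ dw
Collecting like 3-forms: d(omega) = (w - 3*y) dx ∧ dy ∧ dz + (-2*w + 2*x + 3*z) dx ∧ dy ∧ dw + (-2*x - 2*z) dy ∧ dz ∧ dw + (-2*x) dx ∧ dz ∧ dw.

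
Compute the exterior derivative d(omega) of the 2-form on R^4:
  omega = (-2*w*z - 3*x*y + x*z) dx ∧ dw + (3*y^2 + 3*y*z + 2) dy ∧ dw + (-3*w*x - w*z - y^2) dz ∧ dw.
d(omega) = (3*x) dx ∧ dy ∧ dw + (-w - x) dx ∧ dz ∧ dw + (-5*y) dy ∧ dz ∧ dw

For a 2-form omega = sum_{i<j} g_{ij} dx_i ∧ dx_j, the exterior derivative is
  d(omega) = sum_{i<j} d(g_{ij}) ∧ dx_i ∧ dx_j = sum_{i<j, k} (∂g_{ij}/∂x_k) dx_k ∧ dx_i ∧ dx_j.
Expand each term, using dx_k ∧ dx_i ∧ dx_j = sgn(permutation) dx_{(a)} ∧ dx_{(b)} ∧ dx_{(c)} with (a < b < c) sorted:
  d(-2*w*z - 3*x*y + x*z) includes (∂/∂y)(-2*w*z - 3*x*y + x*z) dy = (-3*x) dy, which multiplied by dx ∧ dw gives (3*x) dx ∧ dy ∧ dw
  d(-2*w*z - 3*x*y + x*z) includes (∂/∂z)(-2*w*z - 3*x*y + x*z) dz = (-2*w + x) dz, which multiplied by dx ∧ dw gives (2*w - x) dx ∧ dz ∧ dw
  d(3*y^2 + 3*y*z + 2) includes (∂/∂z)(3*y^2 + 3*y*z + 2) dz = (3*y) dz, which multiplied by dy ∧ dw gives (-3*y) dy ∧ dz ∧ dw
  d(-3*w*x - w*z - y^2) includes (∂/∂x)(-3*w*x - w*z - y^2) dx = (-3*w) dx, which multiplied by dz ∧ dw gives (-3*w) dx ∧ dz ∧ dw
  d(-3*w*x - w*z - y^2) includes (∂/∂y)(-3*w*x - w*z - y^2) dy = (-2*y) dy, which multiplied by dz ∧ dw gives (-2*y) dy ∧ dz ∧ dw
Collecting like 3-forms: d(omega) = (3*x) dx ∧ dy ∧ dw + (-w - x) dx ∧ dz ∧ dw + (-5*y) dy ∧ dz ∧ dw.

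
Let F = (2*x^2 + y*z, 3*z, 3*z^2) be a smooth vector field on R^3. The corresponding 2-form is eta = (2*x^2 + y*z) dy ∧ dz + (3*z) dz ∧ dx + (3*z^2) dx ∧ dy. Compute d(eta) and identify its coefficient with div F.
d(eta) = (4*x + 6*z) dx ∧ dy ∧ dz; div F = 4*x + 6*z

For a 2-form in R^3 of the form above, applying d gives a 3-form with coefficient ∂P/∂x + ∂Q/∂y + ∂R/∂z:
  ∂P/∂x = 4*x
  ∂Q/∂y = 0
  ∂R/∂z = 6*z
Sum = 4*x + 6*z, which is exactly div F.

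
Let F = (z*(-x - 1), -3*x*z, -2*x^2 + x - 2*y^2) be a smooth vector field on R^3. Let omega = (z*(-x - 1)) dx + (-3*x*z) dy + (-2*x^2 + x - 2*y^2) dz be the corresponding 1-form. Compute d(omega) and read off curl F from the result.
d(omega) = (3*x - 4*y) dy ∧ dz + (3*x - 2) dz ∧ dx + (-3*z) dx ∧ dy; curl F = (3*x - 4*y, 3*x - 2, -3*z)

d omega = sum_{i<j} (∂f_j/∂x_i - ∂f_i/∂x_j) dx_i ∧ dx_j. Under the identification (dy ∧ dz, dz ∧ dx, dx ∧ dy) ↔ (e_x, e_y, e_z), the coefficients are exactly the components of curl F. Compute:
  ∂R/∂y - ∂Q/∂z = (-4*y) - (-3*x) = 3*x - 4*y
  ∂P/∂z - ∂R/∂x = (-x - 1) - (1 - 4*x) = 3*x - 2
  ∂Q/∂x - ∂P/∂y = (-3*z) - (0) = -3*z.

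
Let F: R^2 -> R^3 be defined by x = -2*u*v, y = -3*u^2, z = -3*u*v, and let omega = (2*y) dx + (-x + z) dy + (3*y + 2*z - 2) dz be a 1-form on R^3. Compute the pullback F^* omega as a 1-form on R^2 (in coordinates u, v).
F^* omega = (3*v*(15*u^2 + 6*u*v + 2)) du + (3*u*(13*u^2 + 6*u*v + 2)) dv

Using F^*(f dg) = (f ∘ F) d(g ∘ F), substitute each coordinate x_i by F_i(u, v) in f_i, and replace dx_i by d F_i = (∂F_i/∂u) du + (∂F_i/∂v) dv.
  For the x component: f_1(F) = -6*u^2; d F_1 = (-2*v) du + (-2*u) dv
  For the y component: f_2(F) = -u*v; d F_2 = (-6*u) du + (0) dv
  For the z component: f_3(F) = -9*u^2 - 6*u*v - 2; d F_3 = (-3*v) du + (-3*u) dv
Combining and collecting du, dv coefficients:
  coeff of du: 3*v*(15*u^2 + 6*u*v + 2)
  coeff of dv: 3*u*(13*u^2 + 6*u*v + 2)
F^* omega = (3*v*(15*u^2 + 6*u*v + 2)) du + (3*u*(13*u^2 + 6*u*v + 2)) dv.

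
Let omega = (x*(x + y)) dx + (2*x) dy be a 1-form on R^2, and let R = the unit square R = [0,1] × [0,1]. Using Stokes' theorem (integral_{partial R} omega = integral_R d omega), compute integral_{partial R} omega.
integral_(partial R) omega = 3/2

Stokes: integral_partial_R omega = integral_R d omega with d omega = (∂Q/∂x - ∂P/∂y) dx ∧ dy.
  ∂Q/∂x = 2
  ∂P/∂y = x
  integrand = ∂Q/∂x - ∂P/∂y = 2 - x.
Integrating over R: integral_0^1 integral_0^1 (2 - x) dx dy = 3/2.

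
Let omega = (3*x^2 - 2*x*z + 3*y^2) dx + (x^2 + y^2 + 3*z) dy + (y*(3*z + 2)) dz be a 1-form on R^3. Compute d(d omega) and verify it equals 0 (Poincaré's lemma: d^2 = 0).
d(d omega) = 0

Step 1: d omega = sum_{i<j} (∂f_j/∂x_i - ∂f_i/∂x_j) dx_i ∧ dx_j:
  coeff of dx ∧ dy: 2*x - 6*y
  coeff of dx ∧ dz: 2*x
  coeff of dy ∧ dz: 3*z - 1
Step 2: Apply d again to each 2-form coefficient. The only possible 3-form in R^3 is dx ∧ dy ∧ dz, with coefficient
  ∂(coeff of dy∧dz)/∂x - ∂(coeff of dx∧dz)/∂y + ∂(coeff of dx∧dy)/∂z
  = ∂/∂x (3*z - 1) - ∂/∂y (2*x) + ∂/∂z (2*x - 6*y).
Each of these terms simplifies to sums of mixed partials that cancel in pairs. The result is 0 (by equality of mixed partials for smooth functions — Schwarz / Clairaut).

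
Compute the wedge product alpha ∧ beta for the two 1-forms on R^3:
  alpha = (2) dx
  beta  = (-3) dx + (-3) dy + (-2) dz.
alpha ∧ beta = (-6) dx ∧ dy + (-4) dx ∧ dz

Distribute the wedge, using dx_i ∧ dx_j = -dx_j ∧ dx_i and dx_i ∧ dx_i = 0. For each pair (i, j) with i < j, the coefficient of dx_i ∧ dx_j in alpha ∧ beta is (alpha_i * beta_j - alpha_j * beta_i). Collecting: alpha ∧ beta = (-6) dx ∧ dy + (-4) dx ∧ dz.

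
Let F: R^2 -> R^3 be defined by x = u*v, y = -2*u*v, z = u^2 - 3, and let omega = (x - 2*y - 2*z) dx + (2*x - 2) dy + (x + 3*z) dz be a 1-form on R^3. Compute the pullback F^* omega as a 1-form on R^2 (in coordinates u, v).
F^* omega = (6*u^3 + u*v^2 - 18*u + 10*v) du + (u*(-2*u^2 + u*v + 10)) dv

Using F^*(f dg) = (f ∘ F) d(g ∘ F), substitute each coordinate x_i by F_i(u, v) in f_i, and replace dx_i by d F_i = (∂F_i/∂u) du + (∂F_i/∂v) dv.
  For the x component: f_1(F) = -2*u^2 + 5*u*v + 6; d F_1 = (v) du + (u) dv
  For the y component: f_2(F) = 2*u*v - 2; d F_2 = (-2*v) du + (-2*u) dv
  For the z component: f_3(F) = 3*u^2 + u*v - 9; d F_3 = (2*u) du + (0) dv
Combining and collecting du, dv coefficients:
  coeff of du: 6*u^3 + u*v^2 - 18*u + 10*v
  coeff of dv: u*(-2*u^2 + u*v + 10)
F^* omega = (6*u^3 + u*v^2 - 18*u + 10*v) du + (u*(-2*u^2 + u*v + 10)) dv.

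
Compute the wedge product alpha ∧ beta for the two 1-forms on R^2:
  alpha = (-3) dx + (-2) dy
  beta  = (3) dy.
alpha ∧ beta = (-9) dx ∧ dy

Distribute the wedge, using dx_i ∧ dx_j = -dx_j ∧ dx_i and dx_i ∧ dx_i = 0. For each pair (i, j) with i < j, the coefficient of dx_i ∧ dx_j in alpha ∧ beta is (alpha_i * beta_j - alpha_j * beta_i). Collecting: alpha ∧ beta = (-9) dx ∧ dy.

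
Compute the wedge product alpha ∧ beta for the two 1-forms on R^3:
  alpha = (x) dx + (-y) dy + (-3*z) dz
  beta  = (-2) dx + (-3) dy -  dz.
alpha ∧ beta = (-3*x - 2*y) dx ∧ dy + (-x - 6*z) dx ∧ dz + (y - 9*z) dy ∧ dz

Distribute the wedge, using dx_i ∧ dx_j = -dx_j ∧ dx_i and dx_i ∧ dx_i = 0. For each pair (i, j) with i < j, the coefficient of dx_i ∧ dx_j in alpha ∧ beta is (alpha_i * beta_j - alpha_j * beta_i). Collecting: alpha ∧ beta = (-3*x - 2*y) dx ∧ dy + (-x - 6*z) dx ∧ dz + (y - 9*z) dy ∧ dz.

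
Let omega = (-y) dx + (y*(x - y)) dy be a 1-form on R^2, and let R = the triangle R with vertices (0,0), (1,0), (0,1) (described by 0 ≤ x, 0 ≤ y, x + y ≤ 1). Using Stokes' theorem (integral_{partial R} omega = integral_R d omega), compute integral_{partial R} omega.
integral_(partial R) omega = 2/3

Stokes: integral_partial_R omega = integral_R d omega with d omega = (∂Q/∂x - ∂P/∂y) dx ∧ dy.
  ∂Q/∂x = y
  ∂P/∂y = -1
  integrand = ∂Q/∂x - ∂P/∂y = y + 1.
Integrating over R: integral_0^1 integral_0^{1-x} (y + 1) dy dx = 2/3.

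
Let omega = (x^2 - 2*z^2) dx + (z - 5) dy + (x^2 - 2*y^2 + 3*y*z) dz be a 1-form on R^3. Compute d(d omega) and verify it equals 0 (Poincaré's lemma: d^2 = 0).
d(d omega) = 0

Step 1: d omega = sum_{i<j} (∂f_j/∂x_i - ∂f_i/∂x_j) dx_i ∧ dx_j:
  coeff of dx ∧ dy: 0
  coeff of dx ∧ dz: 2*x + 4*z
  coeff of dy ∧ dz: -4*y + 3*z - 1
Step 2: Apply d again to each 2-form coefficient. The only possible 3-form in R^3 is dx ∧ dy ∧ dz, with coefficient
  ∂(coeff of dy∧dz)/∂x - ∂(coeff of dx∧dz)/∂y + ∂(coeff of dx∧dy)/∂z
  = ∂/∂x (-4*y + 3*z - 1) - ∂/∂y (2*x + 4*z) + ∂/∂z (0).
Each of these terms simplifies to sums of mixed partials that cancel in pairs. The result is 0 (by equality of mixed partials for smooth functions — Schwarz / Clairaut).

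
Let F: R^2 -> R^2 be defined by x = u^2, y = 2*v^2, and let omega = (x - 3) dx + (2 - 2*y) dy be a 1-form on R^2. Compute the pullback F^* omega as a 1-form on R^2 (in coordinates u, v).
F^* omega = (2*u*(u^2 - 3)) du + (-16*v^3 + 8*v) dv

Using F^*(f dg) = (f ∘ F) d(g ∘ F), substitute each coordinate x_i by F_i(u, v) in f_i, and replace dx_i by d F_i = (∂F_i/∂u) du + (∂F_i/∂v) dv.
  For the x component: f_1(F) = u^2 - 3; d F_1 = (2*u) du + (0) dv
  For the y component: f_2(F) = 2 - 4*v^2; d F_2 = (0) du + (4*v) dv
Combining and collecting du, dv coefficients:
  coeff of du: 2*u*(u^2 - 3)
  coeff of dv: -16*v^3 + 8*v
F^* omega = (2*u*(u^2 - 3)) du + (-16*v^3 + 8*v) dv.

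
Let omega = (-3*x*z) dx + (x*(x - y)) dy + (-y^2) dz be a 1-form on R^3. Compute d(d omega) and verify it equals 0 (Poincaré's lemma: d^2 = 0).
d(d omega) = 0

Step 1: d omega = sum_{i<j} (∂f_j/∂x_i - ∂f_i/∂x_j) dx_i ∧ dx_j:
  coeff of dx ∧ dy: 2*x - y
  coeff of dx ∧ dz: 3*x
  coeff of dy ∧ dz: -2*y
Step 2: Apply d again to each 2-form coefficient. The only possible 3-form in R^3 is dx ∧ dy ∧ dz, with coefficient
  ∂(coeff of dy∧dz)/∂x - ∂(coeff of dx∧dz)/∂y + ∂(coeff of dx∧dy)/∂z
  = ∂/∂x (-2*y) - ∂/∂y (3*x) + ∂/∂z (2*x - y).
Each of these terms simplifies to sums of mixed partials that cancel in pairs. The result is 0 (by equality of mixed partials for smooth functions — Schwarz / Clairaut).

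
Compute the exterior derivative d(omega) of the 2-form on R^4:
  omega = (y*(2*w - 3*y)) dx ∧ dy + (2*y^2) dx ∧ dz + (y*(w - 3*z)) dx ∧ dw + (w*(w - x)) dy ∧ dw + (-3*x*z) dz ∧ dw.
d(omega) = (-2*w + 2*y + 3*z) dx ∧ dy ∧ dw + (-4*y) dx ∧ dy ∧ dz + (3*y - 3*z) dx ∧ dz ∧ dw

For a 2-form omega = sum_{i<j} g_{ij} dx_i ∧ dx_j, the exterior derivative is
  d(omega) = sum_{i<j} d(g_{ij}) ∧ dx_i ∧ dx_j = sum_{i<j, k} (∂g_{ij}/∂x_k) dx_k ∧ dx_i ∧ dx_j.
Expand each term, using dx_k ∧ dx_i ∧ dx_j = sgn(permutation) dx_{(a)} ∧ dx_{(b)} ∧ dx_{(c)} with (a < b < c) sorted:
  d(y*(2*w - 3*y)) includes (∂/∂w)(y*(2*w - 3*y)) dw = (2*y) dw, which multiplied by dx ∧ dy gives (2*y) dx ∧ dy ∧ dw
  d(2*y^2) includes (∂/∂y)(2*y^2) dy = (4*y) dy, which multiplied by dx ∧ dz gives (-4*y) dx ∧ dy ∧ dz
  d(y*(w - 3*z)) includes (∂/∂y)(y*(w - 3*z)) dy = (w - 3*z) dy, which multiplied by dx ∧ dw gives (-w + 3*z) dx ∧ dy ∧ dw
  d(y*(w - 3*z)) includes (∂/∂z)(y*(w - 3*z)) dz = (-3*y) dz, which multiplied by dx ∧ dw gives (3*y) dx ∧ dz ∧ dw
  d(w*(w - x)) includes (∂/∂x)(w*(w - x)) dx = (-w) dx, which multiplied by dy ∧ dw gives (-w) dx ∧ dy ∧ dw
  d(-3*x*z) includes (∂/∂x)(-3*x*z) dx = (-3*z) dx, which multiplied by dz ∧ dw gives (-3*z) dx ∧ dz ∧ dw
Collecting like 3-forms: d(omega) = (-2*w + 2*y + 3*z) dx ∧ dy ∧ dw + (-4*y) dx ∧ dy ∧ dz + (3*y - 3*z) dx ∧ dz ∧ dw.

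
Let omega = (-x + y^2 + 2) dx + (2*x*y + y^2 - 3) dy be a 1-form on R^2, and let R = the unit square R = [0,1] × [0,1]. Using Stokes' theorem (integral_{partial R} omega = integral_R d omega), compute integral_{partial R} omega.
integral_(partial R) omega = 0

Stokes: integral_partial_R omega = integral_R d omega with d omega = (∂Q/∂x - ∂P/∂y) dx ∧ dy.
  ∂Q/∂x = 2*y
  ∂P/∂y = 2*y
  integrand = ∂Q/∂x - ∂P/∂y = 0.
Integrating over R: integral_0^1 integral_0^1 (0) dx dy = 0.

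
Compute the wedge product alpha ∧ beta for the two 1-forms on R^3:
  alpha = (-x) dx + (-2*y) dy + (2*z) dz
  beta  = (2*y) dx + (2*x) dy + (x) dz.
alpha ∧ beta = (-2*x^2 + 4*y^2) dx ∧ dy + (-x^2 - 4*y*z) dx ∧ dz + (-2*x*(y + 2*z)) dy ∧ dz

Distribute the wedge, using dx_i ∧ dx_j = -dx_j ∧ dx_i and dx_i ∧ dx_i = 0. For each pair (i, j) with i < j, the coefficient of dx_i ∧ dx_j in alpha ∧ beta is (alpha_i * beta_j - alpha_j * beta_i). Collecting: alpha ∧ beta = (-2*x^2 + 4*y^2) dx ∧ dy + (-x^2 - 4*y*z) dx ∧ dz + (-2*x*(y + 2*z)) dy ∧ dz.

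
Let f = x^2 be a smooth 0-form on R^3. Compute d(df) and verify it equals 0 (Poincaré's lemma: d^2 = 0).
d(df) = 0

Step 1: df = sum_i (∂f/∂x_i) dx_i = (2*x) dx + (0) dy + (0) dz.
Step 2: Apply d again. Using the 1-form formula, the coefficient of dx ∧ dy in d(df) is ∂^2 f/∂x ∂y - ∂^2 f/∂y ∂x = (0) - (0) = 0 (equality of mixed partials for smooth f).
Similarly for dx ∧ dz and dy ∧ dz — all coefficients vanish. So d(df) = 0.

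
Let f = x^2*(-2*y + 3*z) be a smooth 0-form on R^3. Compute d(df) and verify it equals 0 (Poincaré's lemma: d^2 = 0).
d(df) = 0

Step 1: df = sum_i (∂f/∂x_i) dx_i = (2*x*(-2*y + 3*z)) dx + (-2*x^2) dy + (3*x^2) dz.
Step 2: Apply d again. Using the 1-form formula, the coefficient of dx ∧ dy in d(df) is ∂^2 f/∂x ∂y - ∂^2 f/∂y ∂x = (-4*x) - (-4*x) = 0 (equality of mixed partials for smooth f).
Similarly for dx ∧ dz and dy ∧ dz — all coefficients vanish. So d(df) = 0.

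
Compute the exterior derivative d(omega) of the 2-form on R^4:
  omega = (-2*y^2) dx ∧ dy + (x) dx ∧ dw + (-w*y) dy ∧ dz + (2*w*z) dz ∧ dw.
d(omega) = (-y) dy ∧ dz ∧ dw

For a 2-form omega = sum_{i<j} g_{ij} dx_i ∧ dx_j, the exterior derivative is
  d(omega) = sum_{i<j} d(g_{ij}) ∧ dx_i ∧ dx_j = sum_{i<j, k} (∂g_{ij}/∂x_k) dx_k ∧ dx_i ∧ dx_j.
Expand each term, using dx_k ∧ dx_i ∧ dx_j = sgn(permutation) dx_{(a)} ∧ dx_{(b)} ∧ dx_{(c)} with (a < b < c) sorted:
  d(-w*y) includes (∂/∂w)(-w*y) dw = (-y) dw, which multiplied by dy ∧ dz gives (-y) dy ∧ dz ∧ dw
Collecting like 3-forms: d(omega) = (-y) dy ∧ dz ∧ dw.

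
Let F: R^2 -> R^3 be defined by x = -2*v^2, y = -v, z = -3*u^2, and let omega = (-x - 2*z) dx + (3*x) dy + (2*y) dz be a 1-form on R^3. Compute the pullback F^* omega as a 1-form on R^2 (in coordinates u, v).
F^* omega = (12*u*v) du + (2*v*(-12*u^2 - 4*v^2 + 3*v)) dv

Using F^*(f dg) = (f ∘ F) d(g ∘ F), substitute each coordinate x_i by F_i(u, v) in f_i, and replace dx_i by d F_i = (∂F_i/∂u) du + (∂F_i/∂v) dv.
  For the x component: f_1(F) = 6*u^2 + 2*v^2; d F_1 = (0) du + (-4*v) dv
  For the y component: f_2(F) = -6*v^2; d F_2 = (0) du + (-1) dv
  For the z component: f_3(F) = -2*v; d F_3 = (-6*u) du + (0) dv
Combining and collecting du, dv coefficients:
  coeff of du: 12*u*v
  coeff of dv: 2*v*(-12*u^2 - 4*v^2 + 3*v)
F^* omega = (12*u*v) du + (2*v*(-12*u^2 - 4*v^2 + 3*v)) dv.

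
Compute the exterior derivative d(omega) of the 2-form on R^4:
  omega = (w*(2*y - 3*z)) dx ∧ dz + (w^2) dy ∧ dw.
d(omega) = (-2*w) dx ∧ dy ∧ dz + (2*y - 3*z) dx ∧ dz ∧ dw

For a 2-form omega = sum_{i<j} g_{ij} dx_i ∧ dx_j, the exterior derivative is
  d(omega) = sum_{i<j} d(g_{ij}) ∧ dx_i ∧ dx_j = sum_{i<j, k} (∂g_{ij}/∂x_k) dx_k ∧ dx_i ∧ dx_j.
Expand each term, using dx_k ∧ dx_i ∧ dx_j = sgn(permutation) dx_{(a)} ∧ dx_{(b)} ∧ dx_{(c)} with (a < b < c) sorted:
  d(w*(2*y - 3*z)) includes (∂/∂y)(w*(2*y - 3*z)) dy = (2*w) dy, which multiplied by dx ∧ dz gives (-2*w) dx ∧ dy ∧ dz
  d(w*(2*y - 3*z)) includes (∂/∂w)(w*(2*y - 3*z)) dw = (2*y - 3*z) dw, which multiplied by dx ∧ dz gives (2*y - 3*z) dx ∧ dz ∧ dw
Collecting like 3-forms: d(omega) = (-2*w) dx ∧ dy ∧ dz + (2*y - 3*z) dx ∧ dz ∧ dw.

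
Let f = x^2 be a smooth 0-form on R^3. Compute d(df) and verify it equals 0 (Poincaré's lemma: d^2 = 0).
d(df) = 0

Step 1: df = sum_i (∂f/∂x_i) dx_i = (2*x) dx + (0) dy + (0) dz.
Step 2: Apply d again. Using the 1-form formula, the coefficient of dx ∧ dy in d(df) is ∂^2 f/∂x ∂y - ∂^2 f/∂y ∂x = (0) - (0) = 0 (equality of mixed partials for smooth f).
Similarly for dx ∧ dz and dy ∧ dz — all coefficients vanish. So d(df) = 0.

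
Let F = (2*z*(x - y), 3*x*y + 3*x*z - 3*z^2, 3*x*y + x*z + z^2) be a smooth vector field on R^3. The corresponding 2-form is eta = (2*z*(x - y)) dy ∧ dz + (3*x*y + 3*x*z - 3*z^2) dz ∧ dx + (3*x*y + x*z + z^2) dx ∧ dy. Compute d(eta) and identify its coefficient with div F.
d(eta) = (4*x + 4*z) dx ∧ dy ∧ dz; div F = 4*x + 4*z

For a 2-form in R^3 of the form above, applying d gives a 3-form with coefficient ∂P/∂x + ∂Q/∂y + ∂R/∂z:
  ∂P/∂x = 2*z
  ∂Q/∂y = 3*x
  ∂R/∂z = x + 2*z
Sum = 4*x + 4*z, which is exactly div F.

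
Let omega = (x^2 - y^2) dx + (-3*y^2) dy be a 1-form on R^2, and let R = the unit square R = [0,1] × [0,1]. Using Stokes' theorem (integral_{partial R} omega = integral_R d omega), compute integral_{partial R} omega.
integral_(partial R) omega = 1

Stokes: integral_partial_R omega = integral_R d omega with d omega = (∂Q/∂x - ∂P/∂y) dx ∧ dy.
  ∂Q/∂x = 0
  ∂P/∂y = -2*y
  integrand = ∂Q/∂x - ∂P/∂y = 2*y.
Integrating over R: integral_0^1 integral_0^1 (2*y) dx dy = 1.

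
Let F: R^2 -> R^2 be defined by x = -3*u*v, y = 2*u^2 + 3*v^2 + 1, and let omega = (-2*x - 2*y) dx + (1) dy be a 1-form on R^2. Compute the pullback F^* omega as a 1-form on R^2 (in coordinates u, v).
F^* omega = (12*u^2*v - 18*u*v^2 + 4*u + 18*v^3 + 6*v) du + (12*u^3 - 18*u^2*v + 18*u*v^2 + 6*u + 6*v) dv

Using F^*(f dg) = (f ∘ F) d(g ∘ F), substitute each coordinate x_i by F_i(u, v) in f_i, and replace dx_i by d F_i = (∂F_i/∂u) du + (∂F_i/∂v) dv.
  For the x component: f_1(F) = -4*u^2 + 6*u*v - 6*v^2 - 2; d F_1 = (-3*v) du + (-3*u) dv
  For the y component: f_2(F) = 1; d F_2 = (4*u) du + (6*v) dv
Combining and collecting du, dv coefficients:
  coeff of du: 12*u^2*v - 18*u*v^2 + 4*u + 18*v^3 + 6*v
  coeff of dv: 12*u^3 - 18*u^2*v + 18*u*v^2 + 6*u + 6*v
F^* omega = (12*u^2*v - 18*u*v^2 + 4*u + 18*v^3 + 6*v) du + (12*u^3 - 18*u^2*v + 18*u*v^2 + 6*u + 6*v) dv.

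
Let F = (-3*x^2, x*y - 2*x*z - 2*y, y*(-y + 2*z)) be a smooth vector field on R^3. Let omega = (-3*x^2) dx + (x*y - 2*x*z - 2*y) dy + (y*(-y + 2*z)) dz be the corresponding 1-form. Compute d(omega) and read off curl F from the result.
d(omega) = (2*x - 2*y + 2*z) dy ∧ dz + (0) dz ∧ dx + (y - 2*z) dx ∧ dy; curl F = (2*x - 2*y + 2*z, 0, y - 2*z)

d omega = sum_{i<j} (∂f_j/∂x_i - ∂f_i/∂x_j) dx_i ∧ dx_j. Under the identification (dy ∧ dz, dz ∧ dx, dx ∧ dy) ↔ (e_x, e_y, e_z), the coefficients are exactly the components of curl F. Compute:
  ∂R/∂y - ∂Q/∂z = (-2*y + 2*z) - (-2*x) = 2*x - 2*y + 2*z
  ∂P/∂z - ∂R/∂x = (0) - (0) = 0
  ∂Q/∂x - ∂P/∂y = (y - 2*z) - (0) = y - 2*z.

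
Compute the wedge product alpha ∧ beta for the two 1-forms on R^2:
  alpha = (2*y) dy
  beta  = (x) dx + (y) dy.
alpha ∧ beta = (-2*x*y) dx ∧ dy

Distribute the wedge, using dx_i ∧ dx_j = -dx_j ∧ dx_i and dx_i ∧ dx_i = 0. For each pair (i, j) with i < j, the coefficient of dx_i ∧ dx_j in alpha ∧ beta is (alpha_i * beta_j - alpha_j * beta_i). Collecting: alpha ∧ beta = (-2*x*y) dx ∧ dy.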